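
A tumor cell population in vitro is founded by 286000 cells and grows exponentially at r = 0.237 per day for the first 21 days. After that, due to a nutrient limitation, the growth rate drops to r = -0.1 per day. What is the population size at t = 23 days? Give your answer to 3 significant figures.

Phase 1: N(21) = 286000·e^(0.237×21) = 286000·e^4.977 = 4.148104×10^7.
Phase 2 runs for 23 − 21 = 2 days at r = -0.1.
N(23) = 4.148104×10^7·e^(-0.1×2) = 4.148104×10^7·e^-0.2 = 3.396181×10^7.

34000000 cells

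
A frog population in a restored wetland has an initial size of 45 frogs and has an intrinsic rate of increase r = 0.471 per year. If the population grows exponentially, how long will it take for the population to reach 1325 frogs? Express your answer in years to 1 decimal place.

Set N₀·e^(rt) = 1325: e^(0.471·t) = 1325/45 = 29.444.
0.471·t = ln(29.444) = 3.3825, so t = 3.3825/0.471 = 7.1815.

7.2 years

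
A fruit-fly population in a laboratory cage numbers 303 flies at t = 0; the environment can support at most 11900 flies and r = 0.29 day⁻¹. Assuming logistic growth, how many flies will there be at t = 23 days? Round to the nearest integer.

A = (K − N₀)/N₀ = (11900 − 303)/303 = 38.274.
N(t) = K/(1 + A·e^(−rt)) = 11900/(1 + 38.274×e^(−0.29×23)).
e^(−6.67) = 0.0012684; denominator = 1 + 38.274×0.0012684 = 1.0485.
N = 11900/1.0485 = 11349.

11349 flies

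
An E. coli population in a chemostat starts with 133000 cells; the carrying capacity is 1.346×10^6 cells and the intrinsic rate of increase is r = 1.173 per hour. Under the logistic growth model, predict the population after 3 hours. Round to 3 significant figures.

1060000 cells

A = (K − N₀)/N₀ = (1.346×10^6 − 133000)/133000 = 9.1203.
N(t) = K/(1 + A·e^(−rt)) = 1.346×10^6/(1 + 9.1203×e^(−1.173×3)).
e^(−3.519) = 0.029629; denominator = 1 + 9.1203×0.029629 = 1.2702.
N = 1.346×10^6/1.2702 = 1.059654×10^6.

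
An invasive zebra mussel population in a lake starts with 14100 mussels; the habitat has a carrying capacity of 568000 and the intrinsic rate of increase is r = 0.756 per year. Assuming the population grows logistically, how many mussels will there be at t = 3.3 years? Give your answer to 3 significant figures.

A = (K − N₀)/N₀ = (568000 − 14100)/14100 = 39.284.
N(t) = K/(1 + A·e^(−rt)) = 568000/(1 + 39.284×e^(−0.756×3.3)).
e^(−2.495) = 0.082513; denominator = 1 + 39.284×0.082513 = 4.2414.
N = 568000/4.2414 = 133918.

134000 mussels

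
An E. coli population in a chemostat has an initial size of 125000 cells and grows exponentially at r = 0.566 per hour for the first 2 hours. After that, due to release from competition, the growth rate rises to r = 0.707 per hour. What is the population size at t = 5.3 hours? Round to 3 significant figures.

4000000 cells

Phase 1: N(2) = 125000·e^(0.566×2) = 125000·e^1.132 = 387732.
Phase 2 runs for 5.3 − 2 = 3.3 hours at r = 0.707.
N(5.3) = 387732·e^(0.707×3.3) = 387732·e^2.333 = 3.997457×10^6.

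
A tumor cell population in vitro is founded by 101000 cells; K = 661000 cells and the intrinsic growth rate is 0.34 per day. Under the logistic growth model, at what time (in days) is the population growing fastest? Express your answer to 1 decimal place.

Logistic growth is fastest at N = K/2 = 330500.
A = (K − N₀)/N₀ = 5.5446. Set K/(1 + A·e^(−rt)) = K/2 → A·e^(−rt) = 1.
e^(−0.34t) = 1/5.5446 = 0.180357, so t = ln(5.5446)/0.34 = 1.7128/0.34 = 5.0377.

5.0 days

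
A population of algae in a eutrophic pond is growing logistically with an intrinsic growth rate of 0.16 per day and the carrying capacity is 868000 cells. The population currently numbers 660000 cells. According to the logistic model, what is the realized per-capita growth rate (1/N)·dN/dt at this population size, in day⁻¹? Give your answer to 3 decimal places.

(1/N)·dN/dt = r(1 − N/K) = 0.16 × (1 − 660000/868000).
= 0.16 × 0.23963 = 0.038341.

0.038 per day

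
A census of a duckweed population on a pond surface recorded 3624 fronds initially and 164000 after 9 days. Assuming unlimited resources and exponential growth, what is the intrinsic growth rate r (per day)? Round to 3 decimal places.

From N(t) = N₀·e^(rt): e^(r·9) = 164000/3624 = 45.254.
r·9 = ln(45.254) = 3.8123, so r = 3.8123/9 = 0.42359.

0.424 per day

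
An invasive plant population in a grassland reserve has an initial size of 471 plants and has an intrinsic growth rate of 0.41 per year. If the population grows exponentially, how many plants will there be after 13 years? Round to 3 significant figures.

N(t) = N₀·e^(rt) = 471 × e^(0.41×13) = 471 × e^5.33.
e^5.33 ≈ 206.44, so N ≈ 471 × 206.44 = 97232.3.

97200 plants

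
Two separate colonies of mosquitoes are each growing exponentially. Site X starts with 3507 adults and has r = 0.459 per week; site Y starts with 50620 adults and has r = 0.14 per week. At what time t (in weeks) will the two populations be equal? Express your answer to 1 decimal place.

8.4 weeks

Set 3507·e^(0.459t) = 50620·e^(0.14t).
e^((0.459 − 0.14)t) = 50620/3507 → e^(0.319·t) = 14.434.
0.319·t = ln(14.434) = 2.6696, so t = 2.6696/0.319 = 8.3686.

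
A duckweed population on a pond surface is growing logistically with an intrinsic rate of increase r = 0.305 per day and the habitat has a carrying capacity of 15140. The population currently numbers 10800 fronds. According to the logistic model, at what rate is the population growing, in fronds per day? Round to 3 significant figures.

dN/dt = rN(1 − N/K) = 0.305 × 10800 × (1 − 10800/15140).
1 − 10800/15140 = 0.28666; dN/dt = 0.305 × 10800 × 0.28666 = 944.25.

944 fronds per day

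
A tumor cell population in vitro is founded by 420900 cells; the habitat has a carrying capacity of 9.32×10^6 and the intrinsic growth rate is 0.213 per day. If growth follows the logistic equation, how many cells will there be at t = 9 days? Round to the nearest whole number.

2268176 cells

A = (K − N₀)/N₀ = (9.32×10^6 − 420900)/420900 = 21.143.
N(t) = K/(1 + A·e^(−rt)) = 9.32×10^6/(1 + 21.143×e^(−0.213×9)).
e^(−1.917) = 0.14705; denominator = 1 + 21.143×0.14705 = 4.109.
N = 9.32×10^6/4.109 = 2.268176×10^6.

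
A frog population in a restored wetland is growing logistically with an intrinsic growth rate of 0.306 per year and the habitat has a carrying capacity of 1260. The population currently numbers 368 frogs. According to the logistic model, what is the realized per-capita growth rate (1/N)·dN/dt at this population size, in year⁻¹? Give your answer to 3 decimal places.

0.217 per year

(1/N)·dN/dt = r(1 − N/K) = 0.306 × (1 − 368/1260).
= 0.306 × 0.70794 = 0.21663.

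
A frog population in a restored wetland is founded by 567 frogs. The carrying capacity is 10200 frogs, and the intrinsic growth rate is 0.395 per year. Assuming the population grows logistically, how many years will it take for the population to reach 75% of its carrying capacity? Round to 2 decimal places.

9.95 years

A = (K − N₀)/N₀ = (10200 − 567)/567 = 16.989.
Solve 10200/(1 + 16.989·e^(−0.395t)) = 7650: 1 + 16.989·e^(−0.395t) = 1.3333, so e^(−0.395t) = 0.0196201.
−0.395·t = ln(0.0196201) = -3.9312, so t = 3.9312/0.395 = 9.9524.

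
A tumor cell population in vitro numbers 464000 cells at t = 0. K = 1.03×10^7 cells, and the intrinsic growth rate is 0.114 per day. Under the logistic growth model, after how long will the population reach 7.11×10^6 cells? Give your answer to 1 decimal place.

33.8 days

A = (K − N₀)/N₀ = (1.03×10^7 − 464000)/464000 = 21.198.
Solve 1.03×10^7/(1 + 21.198·e^(−0.114t)) = 7.11×10^6: 1 + 21.198·e^(−0.114t) = 1.4487, so e^(−0.114t) = 0.0211651.
−0.114·t = ln(0.0211651) = -3.8554, so t = 3.8554/0.114 = 33.819.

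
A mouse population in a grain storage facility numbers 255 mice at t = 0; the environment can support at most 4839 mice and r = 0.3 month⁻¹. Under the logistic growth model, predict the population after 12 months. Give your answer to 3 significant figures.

A = (K − N₀)/N₀ = (4839 − 255)/255 = 17.976.
N(t) = K/(1 + A·e^(−rt)) = 4839/(1 + 17.976×e^(−0.3×12)).
e^(−3.6) = 0.027324; denominator = 1 + 17.976×0.027324 = 1.4912.
N = 4839/1.4912 = 3245.07.

3250 mice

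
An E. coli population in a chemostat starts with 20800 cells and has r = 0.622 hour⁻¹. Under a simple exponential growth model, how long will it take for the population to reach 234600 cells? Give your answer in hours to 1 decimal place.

3.9 hours

Set N₀·e^(rt) = 234600: e^(0.622·t) = 234600/20800 = 11.279.
0.622·t = ln(11.279) = 2.4229, so t = 2.4229/0.622 = 3.8954.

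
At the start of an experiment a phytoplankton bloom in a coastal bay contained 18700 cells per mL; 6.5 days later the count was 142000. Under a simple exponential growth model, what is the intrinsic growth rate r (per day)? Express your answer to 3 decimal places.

From N(t) = N₀·e^(rt): e^(r·6.5) = 142000/18700 = 7.5936.
r·6.5 = ln(7.5936) = 2.0273, so r = 2.0273/6.5 = 0.31189.

0.312 per day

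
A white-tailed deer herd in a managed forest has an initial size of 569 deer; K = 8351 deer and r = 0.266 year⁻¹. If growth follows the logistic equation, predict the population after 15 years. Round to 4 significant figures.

A = (K − N₀)/N₀ = (8351 − 569)/569 = 13.677.
N(t) = K/(1 + A·e^(−rt)) = 8351/(1 + 13.677×e^(−0.266×15)).
e^(−3.99) = 0.0185; denominator = 1 + 13.677×0.0185 = 1.253.
N = 8351/1.253 = 6664.73.

6665 deer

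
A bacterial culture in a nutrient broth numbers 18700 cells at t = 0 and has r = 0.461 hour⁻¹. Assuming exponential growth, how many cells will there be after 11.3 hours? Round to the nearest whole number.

N(t) = N₀·e^(rt) = 18700 × e^(0.461×11.3) = 18700 × e^5.209.
e^5.209 ≈ 182.97, so N ≈ 18700 × 182.97 = 3.421463×10^6.

3421463 cells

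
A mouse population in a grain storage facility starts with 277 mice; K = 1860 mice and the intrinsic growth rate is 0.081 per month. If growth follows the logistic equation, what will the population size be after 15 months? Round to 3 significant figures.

690 mice

A = (K − N₀)/N₀ = (1860 − 277)/277 = 5.7148.
N(t) = K/(1 + A·e^(−rt)) = 1860/(1 + 5.7148×e^(−0.081×15)).
e^(−1.215) = 0.29671; denominator = 1 + 5.7148×0.29671 = 2.6956.
N = 1860/2.6956 = 690.003.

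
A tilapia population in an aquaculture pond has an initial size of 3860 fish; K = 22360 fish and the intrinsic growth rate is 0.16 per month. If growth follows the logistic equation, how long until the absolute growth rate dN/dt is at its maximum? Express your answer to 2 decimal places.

9.79 months

Logistic growth is fastest at N = K/2 = 11180.
A = (K − N₀)/N₀ = 4.7927. Set K/(1 + A·e^(−rt)) = K/2 → A·e^(−rt) = 1.
e^(−0.16t) = 1/4.7927 = 0.208649, so t = ln(4.7927)/0.16 = 1.5671/0.16 = 9.7944.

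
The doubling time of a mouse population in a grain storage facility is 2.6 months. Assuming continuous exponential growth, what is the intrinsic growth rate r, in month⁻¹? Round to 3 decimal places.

r = ln(2)/t_d = 0.6931/2.6 = 0.2666.

0.267 per month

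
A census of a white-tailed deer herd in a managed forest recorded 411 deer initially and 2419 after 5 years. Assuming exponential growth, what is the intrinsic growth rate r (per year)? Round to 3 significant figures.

0.355 per year

From N(t) = N₀·e^(rt): e^(r·5) = 2419/411 = 5.8856.
r·5 = ln(5.8856) = 1.7725, so r = 1.7725/5 = 0.3545.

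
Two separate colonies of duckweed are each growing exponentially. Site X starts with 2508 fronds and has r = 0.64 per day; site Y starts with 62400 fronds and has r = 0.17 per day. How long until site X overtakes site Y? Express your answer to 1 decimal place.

6.8 days

Set 2508·e^(0.64t) = 62400·e^(0.17t).
e^((0.64 − 0.17)t) = 62400/2508 → e^(0.47·t) = 24.88.
0.47·t = ln(24.88) = 3.2141, so t = 3.2141/0.47 = 6.8385.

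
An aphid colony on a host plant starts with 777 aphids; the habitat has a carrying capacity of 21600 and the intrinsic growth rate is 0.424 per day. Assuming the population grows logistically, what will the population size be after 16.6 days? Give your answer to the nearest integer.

21104 aphids

A = (K − N₀)/N₀ = (21600 − 777)/777 = 26.799.
N(t) = K/(1 + A·e^(−rt)) = 21600/(1 + 26.799×e^(−0.424×16.6)).
e^(−7.038) = 0.00087753; denominator = 1 + 26.799×0.00087753 = 1.0235.
N = 21600/1.0235 = 21103.7.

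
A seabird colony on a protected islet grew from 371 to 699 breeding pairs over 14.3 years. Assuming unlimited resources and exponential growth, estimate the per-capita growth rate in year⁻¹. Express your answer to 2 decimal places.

From N(t) = N₀·e^(rt): e^(r·14.3) = 699/371 = 1.8841.
r·14.3 = ln(1.8841) = 0.63345, so r = 0.63345/14.3 = 0.044297.

0.04 per year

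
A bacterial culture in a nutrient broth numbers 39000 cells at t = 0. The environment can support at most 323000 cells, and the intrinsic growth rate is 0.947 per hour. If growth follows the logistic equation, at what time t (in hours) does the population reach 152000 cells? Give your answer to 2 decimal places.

A = (K − N₀)/N₀ = (323000 − 39000)/39000 = 7.2821.
Solve 323000/(1 + 7.2821·e^(−0.947t)) = 152000: 1 + 7.2821·e^(−0.947t) = 2.125, so e^(−0.947t) = 0.154489.
−0.947·t = ln(0.154489) = -1.8676, so t = 1.8676/0.947 = 1.9722.

1.97 hours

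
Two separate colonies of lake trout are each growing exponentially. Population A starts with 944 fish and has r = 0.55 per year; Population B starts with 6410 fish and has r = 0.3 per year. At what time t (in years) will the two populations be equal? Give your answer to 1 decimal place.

7.7 years

Set 944·e^(0.55t) = 6410·e^(0.3t).
e^((0.55 − 0.3)t) = 6410/944 → e^(0.25·t) = 6.7903.
0.25·t = ln(6.7903) = 1.9155, so t = 1.9155/0.25 = 7.662.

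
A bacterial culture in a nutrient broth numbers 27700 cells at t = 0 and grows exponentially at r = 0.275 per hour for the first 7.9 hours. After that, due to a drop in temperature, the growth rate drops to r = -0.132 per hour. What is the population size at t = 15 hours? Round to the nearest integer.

Phase 1: N(7.9) = 27700·e^(0.275×7.9) = 27700·e^2.173 = 243212.
Phase 2 runs for 15 − 7.9 = 7.1 hours at r = -0.132.
N(15) = 243212·e^(-0.132×7.1) = 243212·e^-0.9372 = 95271.7.

95272 cells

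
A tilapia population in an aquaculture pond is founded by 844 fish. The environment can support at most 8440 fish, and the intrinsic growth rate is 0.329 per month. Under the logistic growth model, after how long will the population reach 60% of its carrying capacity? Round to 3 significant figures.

A = (K − N₀)/N₀ = (8440 − 844)/844 = 9.
Solve 8440/(1 + 9·e^(−0.329t)) = 5064: 1 + 9·e^(−0.329t) = 1.6667, so e^(−0.329t) = 0.0740741.
−0.329·t = ln(0.0740741) = -2.6027, so t = 2.6027/0.329 = 7.9109.

7.91 months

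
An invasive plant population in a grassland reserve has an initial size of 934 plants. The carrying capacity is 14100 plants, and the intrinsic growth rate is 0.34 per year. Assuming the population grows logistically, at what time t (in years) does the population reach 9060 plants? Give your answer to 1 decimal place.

9.5 years

A = (K − N₀)/N₀ = (14100 − 934)/934 = 14.096.
Solve 14100/(1 + 14.096·e^(−0.34t)) = 9060: 1 + 14.096·e^(−0.34t) = 1.5563, so e^(−0.34t) = 0.0394635.
−0.34·t = ln(0.0394635) = -3.2324, so t = 3.2324/0.34 = 9.507.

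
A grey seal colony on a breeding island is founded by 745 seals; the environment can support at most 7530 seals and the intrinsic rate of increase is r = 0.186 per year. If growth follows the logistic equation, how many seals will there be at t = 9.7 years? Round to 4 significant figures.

A = (K − N₀)/N₀ = (7530 − 745)/745 = 9.1074.
N(t) = K/(1 + A·e^(−rt)) = 7530/(1 + 9.1074×e^(−0.186×9.7)).
e^(−1.804) = 0.16461; denominator = 1 + 9.1074×0.16461 = 2.4991.
N = 7530/2.4991 = 3013.05.

3013 seals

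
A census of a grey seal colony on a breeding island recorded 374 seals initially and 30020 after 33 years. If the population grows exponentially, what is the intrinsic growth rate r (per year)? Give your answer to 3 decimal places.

From N(t) = N₀·e^(rt): e^(r·33) = 30020/374 = 80.267.
r·33 = ln(80.267) = 4.3854, so r = 4.3854/33 = 0.13289.

0.133 per year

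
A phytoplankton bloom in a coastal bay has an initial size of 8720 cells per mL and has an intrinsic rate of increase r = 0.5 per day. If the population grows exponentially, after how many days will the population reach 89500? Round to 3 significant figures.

Set N₀·e^(rt) = 89500: e^(0.5·t) = 89500/8720 = 10.264.
0.5·t = ln(10.264) = 2.3286, so t = 2.3286/0.5 = 4.6572.

4.66 days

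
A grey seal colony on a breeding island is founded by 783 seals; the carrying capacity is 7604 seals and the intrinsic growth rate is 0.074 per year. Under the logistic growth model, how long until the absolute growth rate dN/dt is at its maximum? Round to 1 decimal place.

29.3 years

Logistic growth is fastest at N = K/2 = 3802.
A = (K − N₀)/N₀ = 8.7114. Set K/(1 + A·e^(−rt)) = K/2 → A·e^(−rt) = 1.
e^(−0.074t) = 1/8.7114 = 0.114793, so t = ln(8.7114)/0.074 = 2.1646/0.074 = 29.252.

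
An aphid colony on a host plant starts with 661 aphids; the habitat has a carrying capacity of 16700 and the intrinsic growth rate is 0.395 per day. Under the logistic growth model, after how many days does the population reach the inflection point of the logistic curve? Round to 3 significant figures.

Logistic growth is fastest at N = K/2 = 8350.
A = (K − N₀)/N₀ = 24.265. Set K/(1 + A·e^(−rt)) = K/2 → A·e^(−rt) = 1.
e^(−0.395t) = 1/24.265 = 0.041212, so t = ln(24.265)/0.395 = 3.189/0.395 = 8.0735.

8.07 days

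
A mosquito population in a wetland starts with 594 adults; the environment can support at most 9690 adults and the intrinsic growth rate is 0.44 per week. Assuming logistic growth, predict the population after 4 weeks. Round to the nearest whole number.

2666 adults

A = (K − N₀)/N₀ = (9690 − 594)/594 = 15.313.
N(t) = K/(1 + A·e^(−rt)) = 9690/(1 + 15.313×e^(−0.44×4)).
e^(−1.76) = 0.17204; denominator = 1 + 15.313×0.17204 = 3.6345.
N = 9690/3.6345 = 2666.08.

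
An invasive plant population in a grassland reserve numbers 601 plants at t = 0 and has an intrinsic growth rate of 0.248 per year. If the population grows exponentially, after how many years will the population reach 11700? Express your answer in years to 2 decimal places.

Set N₀·e^(rt) = 11700: e^(0.248·t) = 11700/601 = 19.468.
0.248·t = ln(19.468) = 2.9687, so t = 2.9687/0.248 = 11.971.

11.97 years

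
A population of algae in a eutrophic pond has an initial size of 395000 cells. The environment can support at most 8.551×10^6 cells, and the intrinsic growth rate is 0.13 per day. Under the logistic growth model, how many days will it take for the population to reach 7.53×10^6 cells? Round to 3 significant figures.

A = (K − N₀)/N₀ = (8.551×10^6 − 395000)/395000 = 20.648.
Solve 8.551×10^6/(1 + 20.648·e^(−0.13t)) = 7.53×10^6: 1 + 20.648·e^(−0.13t) = 1.1356, so e^(−0.13t) = 0.00656675.
−0.13·t = ln(0.00656675) = -5.0257, so t = 5.0257/0.13 = 38.66.

38.7 days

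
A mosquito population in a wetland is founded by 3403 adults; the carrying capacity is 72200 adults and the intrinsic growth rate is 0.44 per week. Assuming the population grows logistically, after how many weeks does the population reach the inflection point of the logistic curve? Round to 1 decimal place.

6.8 weeks

Logistic growth is fastest at N = K/2 = 36100.
A = (K − N₀)/N₀ = 20.217. Set K/(1 + A·e^(−rt)) = K/2 → A·e^(−rt) = 1.
e^(−0.44t) = 1/20.217 = 0.0494644, so t = ln(20.217)/0.44 = 3.0065/0.44 = 6.833.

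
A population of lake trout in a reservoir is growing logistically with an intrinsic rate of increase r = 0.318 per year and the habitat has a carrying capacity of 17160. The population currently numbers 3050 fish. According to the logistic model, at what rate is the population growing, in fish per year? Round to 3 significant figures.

dN/dt = rN(1 − N/K) = 0.318 × 3050 × (1 − 3050/17160).
1 − 3050/17160 = 0.82226; dN/dt = 0.318 × 3050 × 0.82226 = 797.51.

798 fish per year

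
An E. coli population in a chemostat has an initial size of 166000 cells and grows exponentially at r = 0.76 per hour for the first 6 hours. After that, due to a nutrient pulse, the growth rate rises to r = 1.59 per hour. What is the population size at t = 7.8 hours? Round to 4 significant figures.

277600000 cells

Phase 1: N(6) = 166000·e^(0.76×6) = 166000·e^4.56 = 1.586686×10^7.
Phase 2 runs for 7.8 − 6 = 1.8 hours at r = 1.59.
N(7.8) = 1.586686×10^7·e^(1.59×1.8) = 1.586686×10^7·e^2.862 = 2.776142×10^8.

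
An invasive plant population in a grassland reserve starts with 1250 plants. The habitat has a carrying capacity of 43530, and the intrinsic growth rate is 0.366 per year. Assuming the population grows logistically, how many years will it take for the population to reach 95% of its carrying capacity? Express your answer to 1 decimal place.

A = (K − N₀)/N₀ = (43530 − 1250)/1250 = 33.824.
Solve 43530/(1 + 33.824·e^(−0.366t)) = 41353.5: 1 + 33.824·e^(−0.366t) = 1.0526, so e^(−0.366t) = 0.00155604.
−0.366·t = ln(0.00155604) = -6.4656, so t = 6.4656/0.366 = 17.666.

17.7 years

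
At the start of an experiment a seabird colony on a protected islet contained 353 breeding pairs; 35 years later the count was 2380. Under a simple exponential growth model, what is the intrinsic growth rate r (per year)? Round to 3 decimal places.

From N(t) = N₀·e^(rt): e^(r·35) = 2380/353 = 6.7422.
r·35 = ln(6.7422) = 1.9084, so r = 1.9084/35 = 0.054525.

0.055 per year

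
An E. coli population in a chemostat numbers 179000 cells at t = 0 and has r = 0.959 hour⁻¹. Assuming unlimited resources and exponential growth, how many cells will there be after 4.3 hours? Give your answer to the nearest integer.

N(t) = N₀·e^(rt) = 179000 × e^(0.959×4.3) = 179000 × e^4.124.
e^4.124 ≈ 61.787, so N ≈ 179000 × 61.787 = 1.105995×10^7.

11059951 cells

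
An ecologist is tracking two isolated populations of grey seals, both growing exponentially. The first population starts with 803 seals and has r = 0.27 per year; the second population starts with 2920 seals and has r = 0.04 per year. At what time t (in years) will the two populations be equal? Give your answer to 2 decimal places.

5.61 years

Set 803·e^(0.27t) = 2920·e^(0.04t).
e^((0.27 − 0.04)t) = 2920/803 → e^(0.23·t) = 3.6364.
0.23·t = ln(3.6364) = 1.291, so t = 1.291/0.23 = 5.613.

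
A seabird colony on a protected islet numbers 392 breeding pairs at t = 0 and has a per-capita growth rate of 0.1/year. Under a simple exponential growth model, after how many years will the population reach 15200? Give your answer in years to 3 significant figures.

Set N₀·e^(rt) = 15200: e^(0.1·t) = 15200/392 = 38.776.
0.1·t = ln(38.776) = 3.6578, so t = 3.6578/0.1 = 36.578.

36.6 years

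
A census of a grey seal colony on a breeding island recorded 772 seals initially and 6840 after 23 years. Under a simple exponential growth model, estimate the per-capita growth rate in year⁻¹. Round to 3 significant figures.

From N(t) = N₀·e^(rt): e^(r·23) = 6840/772 = 8.8601.
r·23 = ln(8.8601) = 2.1816, so r = 2.1816/23 = 0.09485.

0.0949 per year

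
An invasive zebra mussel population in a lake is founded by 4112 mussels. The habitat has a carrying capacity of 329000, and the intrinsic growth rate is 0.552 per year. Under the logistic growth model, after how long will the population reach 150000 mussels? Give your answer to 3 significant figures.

7.60 years

A = (K − N₀)/N₀ = (329000 − 4112)/4112 = 79.01.
Solve 329000/(1 + 79.01·e^(−0.552t)) = 150000: 1 + 79.01·e^(−0.552t) = 2.1933, so e^(−0.552t) = 0.0151036.
−0.552·t = ln(0.0151036) = -4.1928, so t = 4.1928/0.552 = 7.5957.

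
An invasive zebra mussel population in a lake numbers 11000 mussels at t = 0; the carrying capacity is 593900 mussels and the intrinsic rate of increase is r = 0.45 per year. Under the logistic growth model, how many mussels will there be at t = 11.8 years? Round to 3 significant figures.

471000 mussels

A = (K − N₀)/N₀ = (593900 − 11000)/11000 = 52.991.
N(t) = K/(1 + A·e^(−rt)) = 593900/(1 + 52.991×e^(−0.45×11.8)).
e^(−5.31) = 0.0049419; denominator = 1 + 52.991×0.0049419 = 1.2619.
N = 593900/1.2619 = 470648.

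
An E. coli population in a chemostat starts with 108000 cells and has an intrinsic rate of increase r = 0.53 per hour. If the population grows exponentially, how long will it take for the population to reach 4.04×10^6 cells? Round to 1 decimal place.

6.8 hours

Set N₀·e^(rt) = 4.04×10^6: e^(0.53·t) = 4.04×10^6/108000 = 37.407.
0.53·t = ln(37.407) = 3.6219, so t = 3.6219/0.53 = 6.8337.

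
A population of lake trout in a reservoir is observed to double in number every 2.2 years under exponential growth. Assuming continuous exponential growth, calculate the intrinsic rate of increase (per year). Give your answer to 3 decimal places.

0.315 per year

r = ln(2)/t_d = 0.6931/2.2 = 0.31507.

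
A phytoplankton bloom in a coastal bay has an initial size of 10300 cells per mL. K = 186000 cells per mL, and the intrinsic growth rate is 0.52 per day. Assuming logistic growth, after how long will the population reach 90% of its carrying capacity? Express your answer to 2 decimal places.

A = (K − N₀)/N₀ = (186000 − 10300)/10300 = 17.058.
Solve 186000/(1 + 17.058·e^(−0.52t)) = 167400: 1 + 17.058·e^(−0.52t) = 1.1111, so e^(−0.52t) = 0.00651363.
−0.52·t = ln(0.00651363) = -5.0339, so t = 5.0339/0.52 = 9.6805.

9.68 days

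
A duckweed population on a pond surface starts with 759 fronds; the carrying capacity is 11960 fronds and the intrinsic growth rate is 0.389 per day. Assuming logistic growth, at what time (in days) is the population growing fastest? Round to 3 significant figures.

Logistic growth is fastest at N = K/2 = 5980.
A = (K − N₀)/N₀ = 14.758. Set K/(1 + A·e^(−rt)) = K/2 → A·e^(−rt) = 1.
e^(−0.389t) = 1/14.758 = 0.0677618, so t = ln(14.758)/0.389 = 2.6918/0.389 = 6.9197.

6.92 days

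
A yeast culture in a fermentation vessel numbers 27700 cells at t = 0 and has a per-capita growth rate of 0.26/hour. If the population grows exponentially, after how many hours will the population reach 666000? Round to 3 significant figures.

Set N₀·e^(rt) = 666000: e^(0.26·t) = 666000/27700 = 24.043.
0.26·t = ln(24.043) = 3.1799, so t = 3.1799/0.26 = 12.23.

12.2 hours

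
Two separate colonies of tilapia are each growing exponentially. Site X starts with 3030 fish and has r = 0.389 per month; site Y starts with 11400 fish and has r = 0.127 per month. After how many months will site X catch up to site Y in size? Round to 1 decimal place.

Set 3030·e^(0.389t) = 11400·e^(0.127t).
e^((0.389 − 0.127)t) = 11400/3030 → e^(0.262·t) = 3.7624.
0.262·t = ln(3.7624) = 1.3251, so t = 1.3251/0.262 = 5.0574.

5.1 months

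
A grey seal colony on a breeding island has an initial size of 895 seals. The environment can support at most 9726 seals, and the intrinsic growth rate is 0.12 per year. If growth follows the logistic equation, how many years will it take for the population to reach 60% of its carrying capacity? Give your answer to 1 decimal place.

22.5 years

A = (K − N₀)/N₀ = (9726 − 895)/895 = 9.867.
Solve 9726/(1 + 9.867·e^(−0.12t)) = 5835.6: 1 + 9.867·e^(−0.12t) = 1.6667, so e^(−0.12t) = 0.067565.
−0.12·t = ln(0.067565) = -2.6947, so t = 2.6947/0.12 = 22.456.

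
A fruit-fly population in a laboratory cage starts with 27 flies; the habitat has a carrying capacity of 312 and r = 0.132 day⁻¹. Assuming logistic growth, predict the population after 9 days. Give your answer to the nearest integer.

74 flies

A = (K − N₀)/N₀ = (312 − 27)/27 = 10.556.
N(t) = K/(1 + A·e^(−rt)) = 312/(1 + 10.556×e^(−0.132×9)).
e^(−1.188) = 0.30483; denominator = 1 + 10.556×0.30483 = 4.2177.
N = 312/4.2177 = 73.9748.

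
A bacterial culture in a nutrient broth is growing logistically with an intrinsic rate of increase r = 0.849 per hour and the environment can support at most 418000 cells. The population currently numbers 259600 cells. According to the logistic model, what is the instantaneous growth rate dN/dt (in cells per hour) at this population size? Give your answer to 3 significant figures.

83500 cells per hour

dN/dt = rN(1 − N/K) = 0.849 × 259600 × (1 − 259600/418000).
1 − 259600/418000 = 0.37895; dN/dt = 0.849 × 259600 × 0.37895 = 83520.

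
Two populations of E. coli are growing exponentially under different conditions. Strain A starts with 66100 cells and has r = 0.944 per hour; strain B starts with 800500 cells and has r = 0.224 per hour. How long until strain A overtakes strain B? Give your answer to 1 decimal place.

Set 66100·e^(0.944t) = 800500·e^(0.224t).
e^((0.944 − 0.224)t) = 800500/66100 → e^(0.72·t) = 12.11.
0.72·t = ln(12.11) = 2.4941, so t = 2.4941/0.72 = 3.464.

3.5 hours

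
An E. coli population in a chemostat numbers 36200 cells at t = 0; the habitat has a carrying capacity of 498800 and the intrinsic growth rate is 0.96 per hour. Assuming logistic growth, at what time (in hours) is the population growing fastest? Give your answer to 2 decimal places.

Logistic growth is fastest at N = K/2 = 249400.
A = (K − N₀)/N₀ = 12.779. Set K/(1 + A·e^(−rt)) = K/2 → A·e^(−rt) = 1.
e^(−0.96t) = 1/12.779 = 0.0782534, so t = ln(12.779)/0.96 = 2.5478/0.96 = 2.654.

2.65 hours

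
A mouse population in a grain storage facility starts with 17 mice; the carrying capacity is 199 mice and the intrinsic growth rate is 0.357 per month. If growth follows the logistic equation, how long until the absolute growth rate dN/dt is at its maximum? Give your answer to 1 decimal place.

Logistic growth is fastest at N = K/2 = 99.5.
A = (K − N₀)/N₀ = 10.706. Set K/(1 + A·e^(−rt)) = K/2 → A·e^(−rt) = 1.
e^(−0.357t) = 1/10.706 = 0.0934066, so t = ln(10.706)/0.357 = 2.3708/0.357 = 6.6409.

6.6 months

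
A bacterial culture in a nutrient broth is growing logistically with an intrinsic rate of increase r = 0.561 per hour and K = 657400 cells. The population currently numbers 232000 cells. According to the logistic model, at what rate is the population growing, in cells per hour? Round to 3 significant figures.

dN/dt = rN(1 − N/K) = 0.561 × 232000 × (1 − 232000/657400).
1 − 232000/657400 = 0.64709; dN/dt = 0.561 × 232000 × 0.64709 = 84221.

84200 cells per hour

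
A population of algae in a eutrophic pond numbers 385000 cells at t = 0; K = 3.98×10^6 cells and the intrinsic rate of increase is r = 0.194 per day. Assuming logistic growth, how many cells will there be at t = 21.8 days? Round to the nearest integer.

A = (K − N₀)/N₀ = (3.98×10^6 − 385000)/385000 = 9.3377.
N(t) = K/(1 + A·e^(−rt)) = 3.98×10^6/(1 + 9.3377×e^(−0.194×21.8)).
e^(−4.229) = 0.014564; denominator = 1 + 9.3377×0.014564 = 1.136.
N = 3.98×10^6/1.136 = 3.503539×10^6.

3503539 cells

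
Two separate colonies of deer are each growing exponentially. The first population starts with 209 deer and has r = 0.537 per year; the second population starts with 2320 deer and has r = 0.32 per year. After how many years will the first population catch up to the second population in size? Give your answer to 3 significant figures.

11.1 years

Set 209·e^(0.537t) = 2320·e^(0.32t).
e^((0.537 − 0.32)t) = 2320/209 → e^(0.217·t) = 11.1.
0.217·t = ln(11.1) = 2.407, so t = 2.407/0.217 = 11.092.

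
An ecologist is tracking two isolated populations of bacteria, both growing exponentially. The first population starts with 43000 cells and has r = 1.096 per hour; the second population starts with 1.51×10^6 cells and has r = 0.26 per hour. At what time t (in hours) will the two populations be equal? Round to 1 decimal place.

Set 43000·e^(1.096t) = 1.51×10^6·e^(0.26t).
e^((1.096 − 0.26)t) = 1.51×10^6/43000 → e^(0.836·t) = 35.116.
0.836·t = ln(35.116) = 3.5587, so t = 3.5587/0.836 = 4.2568.

4.3 hours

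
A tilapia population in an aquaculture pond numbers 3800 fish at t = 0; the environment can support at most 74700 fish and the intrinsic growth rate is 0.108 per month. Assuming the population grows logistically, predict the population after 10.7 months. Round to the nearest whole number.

10866 fish

A = (K − N₀)/N₀ = (74700 − 3800)/3800 = 18.658.
N(t) = K/(1 + A·e^(−rt)) = 74700/(1 + 18.658×e^(−0.108×10.7)).
e^(−1.156) = 0.31487; denominator = 1 + 18.658×0.31487 = 6.8748.
N = 74700/6.8748 = 10865.8.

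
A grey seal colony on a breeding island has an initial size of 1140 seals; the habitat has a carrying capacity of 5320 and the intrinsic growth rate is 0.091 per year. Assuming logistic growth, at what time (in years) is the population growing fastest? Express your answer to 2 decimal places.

14.28 years

Logistic growth is fastest at N = K/2 = 2660.
A = (K − N₀)/N₀ = 3.6667. Set K/(1 + A·e^(−rt)) = K/2 → A·e^(−rt) = 1.
e^(−0.091t) = 1/3.6667 = 0.272727, so t = ln(3.6667)/0.091 = 1.2993/0.091 = 14.278.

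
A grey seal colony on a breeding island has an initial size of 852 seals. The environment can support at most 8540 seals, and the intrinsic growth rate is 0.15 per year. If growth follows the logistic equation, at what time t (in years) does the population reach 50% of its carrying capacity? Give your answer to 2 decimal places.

A = (K − N₀)/N₀ = (8540 − 852)/852 = 9.0235.
Solve 8540/(1 + 9.0235·e^(−0.15t)) = 4270: 1 + 9.0235·e^(−0.15t) = 2, so e^(−0.15t) = 0.110822.
−0.15·t = ln(0.110822) = -2.1998, so t = 2.1998/0.15 = 14.666.

14.67 years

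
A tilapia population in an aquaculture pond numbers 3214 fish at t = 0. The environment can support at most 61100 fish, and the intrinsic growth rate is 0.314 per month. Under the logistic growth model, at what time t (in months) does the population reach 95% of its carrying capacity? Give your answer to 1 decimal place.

A = (K − N₀)/N₀ = (61100 − 3214)/3214 = 18.011.
Solve 61100/(1 + 18.011·e^(−0.314t)) = 58045: 1 + 18.011·e^(−0.314t) = 1.0526, so e^(−0.314t) = 0.00292226.
−0.314·t = ln(0.00292226) = -5.8354, so t = 5.8354/0.314 = 18.584.

18.6 months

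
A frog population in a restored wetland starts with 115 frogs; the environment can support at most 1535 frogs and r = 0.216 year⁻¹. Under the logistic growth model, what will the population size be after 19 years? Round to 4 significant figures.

1275 frogs

A = (K − N₀)/N₀ = (1535 − 115)/115 = 12.348.
N(t) = K/(1 + A·e^(−rt)) = 1535/(1 + 12.348×e^(−0.216×19)).
e^(−4.104) = 0.016507; denominator = 1 + 12.348×0.016507 = 1.2038.
N = 1535/1.2038 = 1275.11.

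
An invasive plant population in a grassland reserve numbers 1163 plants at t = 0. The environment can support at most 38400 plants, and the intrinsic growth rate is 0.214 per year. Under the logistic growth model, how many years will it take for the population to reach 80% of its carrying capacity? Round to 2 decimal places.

22.68 years

A = (K − N₀)/N₀ = (38400 − 1163)/1163 = 32.018.
Solve 38400/(1 + 32.018·e^(−0.214t)) = 30720: 1 + 32.018·e^(−0.214t) = 1.25, so e^(−0.214t) = 0.00780809.
−0.214·t = ln(0.00780809) = -4.8526, so t = 4.8526/0.214 = 22.676.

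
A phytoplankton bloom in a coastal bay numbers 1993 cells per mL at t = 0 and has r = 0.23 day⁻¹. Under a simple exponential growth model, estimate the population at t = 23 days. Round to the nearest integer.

N(t) = N₀·e^(rt) = 1993 × e^(0.23×23) = 1993 × e^5.29.
e^5.29 ≈ 198.34, so N ≈ 1993 × 198.34 = 395298.

395298 cells per mL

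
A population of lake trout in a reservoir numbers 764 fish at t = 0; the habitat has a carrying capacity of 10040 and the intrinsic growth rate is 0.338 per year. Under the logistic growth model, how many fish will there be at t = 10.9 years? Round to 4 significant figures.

7694 fish

A = (K − N₀)/N₀ = (10040 − 764)/764 = 12.141.
N(t) = K/(1 + A·e^(−rt)) = 10040/(1 + 12.141×e^(−0.338×10.9)).
e^(−3.684) = 0.025117; denominator = 1 + 12.141×0.025117 = 1.305.
N = 10040/1.305 = 7693.74.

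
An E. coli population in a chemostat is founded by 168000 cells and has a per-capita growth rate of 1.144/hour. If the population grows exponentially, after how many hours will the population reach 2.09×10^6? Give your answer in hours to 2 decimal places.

Set N₀·e^(rt) = 2.09×10^6: e^(1.144·t) = 2.09×10^6/168000 = 12.44.
1.144·t = ln(12.44) = 2.521, so t = 2.521/1.144 = 2.2036.

2.20 hours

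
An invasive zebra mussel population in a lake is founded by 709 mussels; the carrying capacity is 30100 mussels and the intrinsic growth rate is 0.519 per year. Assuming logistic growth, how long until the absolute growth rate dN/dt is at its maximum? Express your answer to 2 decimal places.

7.18 years

Logistic growth is fastest at N = K/2 = 15050.
A = (K − N₀)/N₀ = 41.454. Set K/(1 + A·e^(−rt)) = K/2 → A·e^(−rt) = 1.
e^(−0.519t) = 1/41.454 = 0.024123, so t = ln(41.454)/0.519 = 3.7246/0.519 = 7.1765.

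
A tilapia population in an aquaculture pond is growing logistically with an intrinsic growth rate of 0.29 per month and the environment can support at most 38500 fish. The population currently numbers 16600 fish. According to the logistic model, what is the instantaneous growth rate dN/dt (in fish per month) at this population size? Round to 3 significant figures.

dN/dt = rN(1 − N/K) = 0.29 × 16600 × (1 − 16600/38500).
1 − 16600/38500 = 0.56883; dN/dt = 0.29 × 16600 × 0.56883 = 2738.4.

2740 fish per month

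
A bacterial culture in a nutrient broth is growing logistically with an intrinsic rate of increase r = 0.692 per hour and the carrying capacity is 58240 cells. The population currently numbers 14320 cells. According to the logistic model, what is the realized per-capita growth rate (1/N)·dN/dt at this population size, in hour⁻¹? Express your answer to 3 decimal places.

0.522 per hour

(1/N)·dN/dt = r(1 − N/K) = 0.692 × (1 − 14320/58240).
= 0.692 × 0.75412 = 0.52185.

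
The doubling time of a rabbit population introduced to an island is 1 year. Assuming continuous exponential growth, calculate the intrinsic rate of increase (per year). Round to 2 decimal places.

0.69 per year

r = ln(2)/t_d = 0.6931/1 = 0.69315.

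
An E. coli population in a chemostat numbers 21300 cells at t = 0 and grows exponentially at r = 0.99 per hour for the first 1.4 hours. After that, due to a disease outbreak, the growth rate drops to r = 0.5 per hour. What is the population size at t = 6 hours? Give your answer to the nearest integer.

Phase 1: N(1.4) = 21300·e^(0.99×1.4) = 21300·e^1.386 = 85174.9.
Phase 2 runs for 6 − 1.4 = 4.6 hours at r = 0.5.
N(6) = 85174.9·e^(0.5×4.6) = 85174.9·e^2.3 = 849550.

849550 cells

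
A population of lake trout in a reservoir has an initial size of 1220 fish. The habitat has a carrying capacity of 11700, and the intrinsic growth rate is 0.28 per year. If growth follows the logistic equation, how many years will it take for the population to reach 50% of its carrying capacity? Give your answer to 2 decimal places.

A = (K − N₀)/N₀ = (11700 − 1220)/1220 = 8.5902.
Solve 11700/(1 + 8.5902·e^(−0.28t)) = 5850: 1 + 8.5902·e^(−0.28t) = 2, so e^(−0.28t) = 0.116412.
−0.28·t = ln(0.116412) = -2.1506, so t = 2.1506/0.28 = 7.6808.

7.68 years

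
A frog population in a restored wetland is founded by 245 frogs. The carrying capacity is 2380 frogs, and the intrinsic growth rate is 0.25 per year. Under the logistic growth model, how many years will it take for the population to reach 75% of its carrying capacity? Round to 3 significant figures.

13.1 years

A = (K − N₀)/N₀ = (2380 − 245)/245 = 8.7143.
Solve 2380/(1 + 8.7143·e^(−0.25t)) = 1785: 1 + 8.7143·e^(−0.25t) = 1.3333, so e^(−0.25t) = 0.0382514.
−0.25·t = ln(0.0382514) = -3.2636, so t = 3.2636/0.25 = 13.054.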